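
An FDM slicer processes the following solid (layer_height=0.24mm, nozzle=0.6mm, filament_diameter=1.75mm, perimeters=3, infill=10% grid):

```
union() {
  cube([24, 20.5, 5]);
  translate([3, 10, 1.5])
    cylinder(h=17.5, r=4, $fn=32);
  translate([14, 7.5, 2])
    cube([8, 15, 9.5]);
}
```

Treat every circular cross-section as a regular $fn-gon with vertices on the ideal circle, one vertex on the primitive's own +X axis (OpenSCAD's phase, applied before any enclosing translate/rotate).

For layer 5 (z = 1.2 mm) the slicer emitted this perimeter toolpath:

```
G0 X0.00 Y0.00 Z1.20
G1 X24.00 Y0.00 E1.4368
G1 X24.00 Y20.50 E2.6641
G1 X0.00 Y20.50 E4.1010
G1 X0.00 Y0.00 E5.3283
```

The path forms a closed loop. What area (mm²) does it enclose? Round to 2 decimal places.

Apply the shoelace formula to the sequence of (X, Y) vertices; enclosed area = 492.00 mm².

492.00 mm²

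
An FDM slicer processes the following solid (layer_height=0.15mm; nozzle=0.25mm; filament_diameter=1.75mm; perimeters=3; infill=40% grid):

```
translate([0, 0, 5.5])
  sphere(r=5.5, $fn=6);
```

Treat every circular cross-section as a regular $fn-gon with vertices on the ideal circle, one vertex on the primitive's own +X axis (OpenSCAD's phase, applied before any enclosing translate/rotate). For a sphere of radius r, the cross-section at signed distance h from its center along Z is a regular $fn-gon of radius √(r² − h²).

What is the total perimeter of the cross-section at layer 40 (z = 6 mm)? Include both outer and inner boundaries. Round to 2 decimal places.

32.86 mm

At z = 6 mm: the r=5.5 sphere slices to a regular 6-gon of circumradius 5.477 (√(r²−h²) with h=0.5 from center) (perimeter = 2·6·5.477·sin(180°/6) = 32.86 mm). Overall, the cross-section is a single solid region. Total boundary length (outer) = 32.86 mm.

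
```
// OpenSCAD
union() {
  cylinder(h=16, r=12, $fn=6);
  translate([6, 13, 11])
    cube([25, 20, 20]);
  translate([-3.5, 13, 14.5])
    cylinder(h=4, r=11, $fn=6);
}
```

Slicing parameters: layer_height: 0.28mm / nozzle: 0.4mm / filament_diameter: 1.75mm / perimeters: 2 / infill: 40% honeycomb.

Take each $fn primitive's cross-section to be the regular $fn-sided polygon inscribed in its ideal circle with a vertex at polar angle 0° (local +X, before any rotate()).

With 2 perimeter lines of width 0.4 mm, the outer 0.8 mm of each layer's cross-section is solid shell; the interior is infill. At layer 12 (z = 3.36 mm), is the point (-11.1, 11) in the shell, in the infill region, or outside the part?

outside

At z = 3.36 mm: the r=12 cylinder gives a regular 6-gon of circumradius 12 (constant along its height); the cube at (6, 13) is not intersected at this z (z outside [11, 31]); the cylinder at (-3.5, 13) does not reach this height (z outside [14.5, 18.5]); Merging all regions: only the r=12 cylinder is present, so the union is just that shape — 1 connected region. Overall, the cross-section is a single solid region. The nearest boundary edge runs (-6.00, 10.39)→(-12.00, 0.00); distance from the point to it = 4.72 mm. The point is not inside any of the regions above, so it lies outside the cross-section (4.72 mm from the nearest boundary).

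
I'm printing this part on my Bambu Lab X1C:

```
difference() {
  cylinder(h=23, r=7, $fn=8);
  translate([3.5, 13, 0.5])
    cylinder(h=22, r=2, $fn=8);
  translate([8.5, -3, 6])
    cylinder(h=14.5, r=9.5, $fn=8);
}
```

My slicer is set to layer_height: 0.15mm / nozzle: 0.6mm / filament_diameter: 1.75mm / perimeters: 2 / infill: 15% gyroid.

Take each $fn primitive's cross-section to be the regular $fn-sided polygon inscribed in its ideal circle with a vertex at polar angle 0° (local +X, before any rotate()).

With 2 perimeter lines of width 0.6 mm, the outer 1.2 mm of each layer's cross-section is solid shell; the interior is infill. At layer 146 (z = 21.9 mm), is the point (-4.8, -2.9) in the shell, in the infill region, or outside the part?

At z = 21.9 mm: the r=7 cylinder gives a regular 8-gon of circumradius 7 (constant along its height); the r=2 cylinder at (3.5, 13) gives a regular 8-gon of circumradius 2 (constant along its height); the cylinder at (8.5, -3) is not intersected at this z (z outside [6, 20.5]); Taking the first minus the rest: starting from the r=7 cylinder, the r=2 cylinder at (3.5, 13) misses the remaining region (no effect) — 1 connected region. Overall, the cross-section is a single solid region. The nearest boundary edge runs (-4.95, -4.95)→(-7.00, 0.00); distance from the point to it = 0.92 mm. The point is inside the cross-section, 0.92 mm from the nearest boundary — within the 1.2 mm shell band (2 × 0.6).

shell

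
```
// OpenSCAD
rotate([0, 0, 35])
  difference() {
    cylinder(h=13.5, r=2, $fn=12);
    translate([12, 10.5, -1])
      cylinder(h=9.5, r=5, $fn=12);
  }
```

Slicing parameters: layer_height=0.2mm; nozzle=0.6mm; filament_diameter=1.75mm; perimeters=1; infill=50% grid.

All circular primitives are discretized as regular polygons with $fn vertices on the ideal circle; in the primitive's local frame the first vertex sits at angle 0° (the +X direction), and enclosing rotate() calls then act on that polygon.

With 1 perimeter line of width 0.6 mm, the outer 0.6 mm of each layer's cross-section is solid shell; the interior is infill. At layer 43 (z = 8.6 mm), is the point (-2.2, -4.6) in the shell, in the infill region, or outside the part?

outside

At z = 8.6 mm: the r=2 cylinder contributes a regular 12-gon of circumradius 2; the cylinder at (12, 10.5) is not intersected at this z (z outside [-1, 8.5]); Taking the first minus the rest: none of the subtracted shapes is present at this height, so the r=2 cylinder is unchanged — 1 connected region; (whole slice rotated 35° about Z — lengths, areas and connectivity unchanged). Overall, the cross-section is a single solid region. Undo the 35° rotation: the query point maps to (-4.441, -2.506) in the un-rotated model frame. The nearest boundary edge runs (-2.00, 0.00)→(-1.73, -1.00); distance from the point to it = 3.10 mm. The point is not inside any of the regions above, so it lies outside the cross-section (3.10 mm from the nearest boundary).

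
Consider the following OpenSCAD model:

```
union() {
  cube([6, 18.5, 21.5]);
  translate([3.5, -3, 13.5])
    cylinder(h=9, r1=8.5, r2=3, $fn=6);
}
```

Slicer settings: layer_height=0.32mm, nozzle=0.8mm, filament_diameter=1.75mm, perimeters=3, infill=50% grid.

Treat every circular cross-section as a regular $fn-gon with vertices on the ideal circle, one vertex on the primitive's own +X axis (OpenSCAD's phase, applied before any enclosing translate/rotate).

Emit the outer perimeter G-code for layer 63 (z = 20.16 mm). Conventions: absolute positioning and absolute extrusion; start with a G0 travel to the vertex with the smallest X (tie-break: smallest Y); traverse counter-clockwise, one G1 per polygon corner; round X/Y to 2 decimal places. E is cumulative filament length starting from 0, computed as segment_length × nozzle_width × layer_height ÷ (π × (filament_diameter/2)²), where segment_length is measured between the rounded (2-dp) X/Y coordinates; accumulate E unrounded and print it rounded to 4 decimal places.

At z = 20.16 mm: the 6×18.5 cube contributes its full rectangle; the cone at (3.5, -3) contributes a regular 6-gon of circumradius 4.430 (interpolated between r1=8.5 and r2=3 at t=0.740); Taking the union: the regions partially overlap (shared area 4.08 mm²), so overlapping operands fuse into one piece — 1 connected region. The outline is a single polygon with 9 vertices. Extrusion per mm of travel: 0.8 × 0.32 / (π × 0.875²) = 0.106432. Accumulating E over each segment gives final E = 6.8198.

G0 X-0.93 Y-3.00 Z20.16
G1 X1.28 Y-6.84 E0.4716
G1 X5.71 Y-6.84 E0.9430
G1 X7.93 Y-3.00 E1.4151
G1 X6.00 Y0.34 E1.8257
G1 X6.00 Y18.50 E3.7585
G1 X0.00 Y18.50 E4.3971
G1 X0.00 Y0.00 E6.3661
G1 X0.80 Y0.00 E6.4513
G1 X-0.93 Y-3.00 E6.8198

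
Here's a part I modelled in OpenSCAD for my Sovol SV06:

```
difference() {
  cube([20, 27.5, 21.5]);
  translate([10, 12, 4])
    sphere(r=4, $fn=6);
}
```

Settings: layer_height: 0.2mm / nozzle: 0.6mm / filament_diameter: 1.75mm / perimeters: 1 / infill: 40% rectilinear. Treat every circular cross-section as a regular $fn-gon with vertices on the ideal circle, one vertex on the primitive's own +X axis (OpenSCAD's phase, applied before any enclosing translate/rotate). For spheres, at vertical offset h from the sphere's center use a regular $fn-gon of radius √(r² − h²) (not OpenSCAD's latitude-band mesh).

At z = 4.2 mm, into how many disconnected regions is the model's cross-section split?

1

At z = 4.2 mm: the 20×27.5 cube contributes its full rectangle; the sphere at (10, 12): section is a regular 6-gon, circumradius = √(r²−h²) = √(4²−0.2²) = 3.995; After the difference (first − rest): starting from the 20×27.5 cube, the r=4 sphere at (10, 12) lies wholly inside it (removes its full 41.47 mm² and its 23.97 mm outline becomes a hole wall) — 1 connected region with 1 hole. The result has 1 disconnected region.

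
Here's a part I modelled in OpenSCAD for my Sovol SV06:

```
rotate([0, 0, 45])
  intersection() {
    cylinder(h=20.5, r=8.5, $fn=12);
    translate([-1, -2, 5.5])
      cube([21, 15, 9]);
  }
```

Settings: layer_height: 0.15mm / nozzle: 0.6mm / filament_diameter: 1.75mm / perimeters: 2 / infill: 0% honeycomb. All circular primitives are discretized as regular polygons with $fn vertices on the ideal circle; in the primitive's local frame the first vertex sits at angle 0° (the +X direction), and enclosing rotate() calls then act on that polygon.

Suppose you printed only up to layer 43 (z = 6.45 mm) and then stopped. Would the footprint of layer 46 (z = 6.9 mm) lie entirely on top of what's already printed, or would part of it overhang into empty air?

Compare the two slices. At z = 6.45: the cylinder: section is a regular 12-gon, circumradius r=8.5 (area = (12/2)·8.500²·sin(360°/12) = 216.75 mm²); the cube at (-1, -2) (footprint 21×15) is included at this height (area 315.00 mm²); Taking the intersection: the 21×15 cube at (-1, -2) partially overlaps the r=8.5 cylinder; clipping to the common part keeps 81.02 mm² — area = 81.02 mm²; (whole slice rotated 45° about Z — lengths, areas and connectivity unchanged). At z = 6.9: the r=8.5 cylinder contributes a regular 12-gon of circumradius 8.5 (area = (12/2)·8.500²·sin(360°/12) = 216.75 mm²); the cube at (-1, -2) (footprint 21×15) is included at this height (area 315.00 mm²); Keeping only the common overlap: the 21×15 cube at (-1, -2) partially overlaps the r=8.5 cylinder; clipping to the common part keeps 81.02 mm² — area = 81.02 mm²; (rotated 45° about Z; rotation is an isometry so areas/perimeters/island counts are preserved). Checking containment: the cross-section at z = 6.9 is a subset of the cross-section at z = 6.45.

entirely on top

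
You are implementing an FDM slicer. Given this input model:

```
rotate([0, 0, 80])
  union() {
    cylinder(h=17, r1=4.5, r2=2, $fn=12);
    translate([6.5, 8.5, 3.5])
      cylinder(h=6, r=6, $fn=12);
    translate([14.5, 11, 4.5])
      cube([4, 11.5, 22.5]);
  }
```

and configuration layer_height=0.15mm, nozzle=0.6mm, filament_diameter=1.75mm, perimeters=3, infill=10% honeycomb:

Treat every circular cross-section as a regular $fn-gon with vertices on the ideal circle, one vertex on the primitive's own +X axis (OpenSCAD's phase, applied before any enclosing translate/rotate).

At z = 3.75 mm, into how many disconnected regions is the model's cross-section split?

At z = 3.75 mm: the cone contributes a regular 12-gon of circumradius 3.949 (interpolated between r1=4.5 and r2=2 at t=0.221); the r=6 cylinder at (6.5, 8.5) gives a regular 12-gon of circumradius 6 (constant along its height); the cube at (14.5, 11) is absent (z outside [4.5, 27]); Merging all regions: the 2 present regions are separate (no shared area or edge), so areas and boundary lengths simply add and each stays a separate island — 2 connected regions; (rotated 80° about Z; rotation is an isometry so areas/perimeters/island counts are preserved). The result has 2 disconnected regions.

2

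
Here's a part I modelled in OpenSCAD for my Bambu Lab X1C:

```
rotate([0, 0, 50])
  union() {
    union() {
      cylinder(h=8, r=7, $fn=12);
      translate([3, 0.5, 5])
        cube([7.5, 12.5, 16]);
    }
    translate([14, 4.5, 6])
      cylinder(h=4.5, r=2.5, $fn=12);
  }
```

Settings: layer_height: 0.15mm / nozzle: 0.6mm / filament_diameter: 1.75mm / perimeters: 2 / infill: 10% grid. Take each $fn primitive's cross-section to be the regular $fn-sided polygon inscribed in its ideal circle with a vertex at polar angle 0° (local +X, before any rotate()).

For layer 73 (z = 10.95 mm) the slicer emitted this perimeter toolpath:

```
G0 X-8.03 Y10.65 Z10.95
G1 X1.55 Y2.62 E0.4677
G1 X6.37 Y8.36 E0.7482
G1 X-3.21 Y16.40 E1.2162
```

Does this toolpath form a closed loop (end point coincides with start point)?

Start point (G0): (-8.03, 10.65). End point (last G1): the path does not return to the start — open.

no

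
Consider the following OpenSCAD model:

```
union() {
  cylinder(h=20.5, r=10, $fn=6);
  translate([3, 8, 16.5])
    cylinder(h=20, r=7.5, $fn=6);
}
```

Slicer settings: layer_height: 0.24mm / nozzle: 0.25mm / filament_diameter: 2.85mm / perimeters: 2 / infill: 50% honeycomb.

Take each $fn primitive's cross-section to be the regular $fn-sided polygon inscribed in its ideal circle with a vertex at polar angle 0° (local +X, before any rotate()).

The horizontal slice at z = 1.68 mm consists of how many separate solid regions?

1

At z = 1.68 mm: the cylinder: section is a regular 6-gon, circumradius r=10; the cylinder at (3, 8) is absent (z outside [16.5, 36.5]); Taking the union: only the r=10 cylinder is present, so the union is just that shape — 1 connected region. The result has 1 disconnected region.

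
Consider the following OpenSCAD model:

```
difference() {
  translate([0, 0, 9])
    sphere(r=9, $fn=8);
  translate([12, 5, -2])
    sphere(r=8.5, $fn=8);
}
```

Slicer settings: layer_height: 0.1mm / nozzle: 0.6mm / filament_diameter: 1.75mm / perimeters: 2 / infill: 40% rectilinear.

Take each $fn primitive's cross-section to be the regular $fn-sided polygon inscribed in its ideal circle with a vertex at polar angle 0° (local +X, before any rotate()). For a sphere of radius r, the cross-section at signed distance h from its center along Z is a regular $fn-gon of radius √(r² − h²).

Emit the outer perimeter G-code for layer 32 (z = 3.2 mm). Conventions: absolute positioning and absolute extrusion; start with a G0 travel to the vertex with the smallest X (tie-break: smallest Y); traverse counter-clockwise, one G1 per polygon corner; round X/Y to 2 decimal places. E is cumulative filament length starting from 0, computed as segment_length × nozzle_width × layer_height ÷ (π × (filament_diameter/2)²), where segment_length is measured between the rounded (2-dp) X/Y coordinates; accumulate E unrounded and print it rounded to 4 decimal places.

At z = 3.2 mm: the sphere: section is a regular 8-gon, circumradius = √(r²−h²) = √(9²−5.8²) = 6.882; the sphere at (12, 5): section is a regular 8-gon, circumradius = √(r²−h²) = √(8.5²−5.2²) = 6.724; After the difference (first − rest): starting from the r=9 sphere, the r=8.5 sphere at (12, 5) misses the remaining region (no effect) — 1 connected region. The outline is a single polygon with 8 vertices. Extrusion per mm of travel: 0.6 × 0.1 / (π × 0.875²) = 0.024945. Accumulating E over each segment gives final E = 1.0514.

G0 X-6.88 Y0.00 Z3.20
G1 X-4.87 Y-4.87 E0.1314
G1 X0.00 Y-6.88 E0.2628
G1 X4.87 Y-4.87 E0.3943
G1 X6.88 Y0.00 E0.5257
G1 X4.87 Y4.87 E0.6571
G1 X0.00 Y6.88 E0.7885
G1 X-4.87 Y4.87 E0.9200
G1 X-6.88 Y0.00 E1.0514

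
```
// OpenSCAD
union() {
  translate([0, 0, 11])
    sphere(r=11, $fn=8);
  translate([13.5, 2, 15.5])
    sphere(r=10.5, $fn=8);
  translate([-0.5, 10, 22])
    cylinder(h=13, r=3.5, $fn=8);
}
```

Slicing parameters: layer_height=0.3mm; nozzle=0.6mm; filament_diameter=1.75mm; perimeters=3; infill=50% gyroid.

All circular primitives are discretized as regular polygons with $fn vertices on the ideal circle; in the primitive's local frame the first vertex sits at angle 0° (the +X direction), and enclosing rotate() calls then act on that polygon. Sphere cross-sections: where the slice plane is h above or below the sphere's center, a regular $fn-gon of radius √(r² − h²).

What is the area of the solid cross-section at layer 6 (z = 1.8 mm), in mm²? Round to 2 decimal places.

102.84 mm²

At z = 1.8 mm: the r=11 sphere slices to a regular 8-gon of circumradius 6.030 (√(r²−h²) with h=9.2 from center) (area = (8/2)·6.030²·sin(360°/8) = 102.84 mm²); the sphere at (13.5, 2) is absent (|z−center|=13.700 > r=10.5); the cylinder at (-0.5, 10) does not reach this height (z outside [22, 35]); Merging all regions: only the r=11 sphere is present, so the union is just that shape — area = 102.84 mm². Overall, the cross-section is a single solid region. Net area = 102.84 mm².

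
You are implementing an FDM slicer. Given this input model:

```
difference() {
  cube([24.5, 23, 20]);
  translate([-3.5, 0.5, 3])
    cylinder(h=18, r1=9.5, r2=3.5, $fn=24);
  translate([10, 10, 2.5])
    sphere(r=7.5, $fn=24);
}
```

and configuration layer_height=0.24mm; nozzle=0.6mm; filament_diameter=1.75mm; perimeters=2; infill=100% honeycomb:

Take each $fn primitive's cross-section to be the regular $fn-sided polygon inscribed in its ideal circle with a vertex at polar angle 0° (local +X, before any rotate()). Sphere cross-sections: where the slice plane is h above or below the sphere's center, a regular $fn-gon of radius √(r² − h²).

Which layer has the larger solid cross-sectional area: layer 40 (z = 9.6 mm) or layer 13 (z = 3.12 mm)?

Layer 40 (z = 9.6): the 24.5×23 cube contributes its full rectangle (area 563.50 mm²); the cone at (-3.5, 0.5): at t=0.367 of its height the radius interpolates to r₁+(r₂−r₁)t = 7.300, giving a regular 24-gon of that circumradius (area = (24/2)·7.300²·sin(360°/24) = 165.51 mm²); the sphere at (10, 10): section is a regular 24-gon, circumradius = √(r²−h²) = √(7.5²−7.1²) = 2.417 (area = (24/2)·2.417²·sin(360°/24) = 18.14 mm²); After the difference (first − rest): starting from the 24.5×23 cube (563.50 mm²), the cone at (-3.5, 0.5) partially overlaps it — only the 18.88 mm² overlap (of its 165.51 mm²) is removed, clipping the outline; the r=7.5 sphere at (10, 10) lies wholly inside it (removes its full 18.14 mm² and its 15.14 mm outline becomes a hole wall) — area = 526.48 mm². So its area = 526.48 mm². Layer 13 (z = 3.12): the cube (footprint 24.5×23) is included at this height (area 563.50 mm²); the cone at (-3.5, 0.5) (r1=9.5→r2=3.5) has section circumradius 9.460 here — a regular 24-gon (area = (24/2)·9.460²·sin(360°/24) = 277.95 mm²); the r=7.5 sphere at (10, 10) contributes a regular 24-gon of circumradius √(7.5²−0.62²) = 7.474 (area = (24/2)·7.474²·sin(360°/24) = 173.51 mm²); After the difference (first − rest): starting from the 24.5×23 cube (563.50 mm²), the cone at (-3.5, 0.5) partially overlaps it — only the 40.30 mm² overlap (of its 277.95 mm²) is removed, clipping the outline; the r=7.5 sphere at (10, 10) partially overlaps it — only the 172.76 mm² overlap (of its 173.51 mm²) is removed, clipping the outline — area = 350.43 mm². So its area = 350.43 mm². Layer 40 is larger (526.48 vs 350.43 mm²).

layer 40 (z = 9.6 mm)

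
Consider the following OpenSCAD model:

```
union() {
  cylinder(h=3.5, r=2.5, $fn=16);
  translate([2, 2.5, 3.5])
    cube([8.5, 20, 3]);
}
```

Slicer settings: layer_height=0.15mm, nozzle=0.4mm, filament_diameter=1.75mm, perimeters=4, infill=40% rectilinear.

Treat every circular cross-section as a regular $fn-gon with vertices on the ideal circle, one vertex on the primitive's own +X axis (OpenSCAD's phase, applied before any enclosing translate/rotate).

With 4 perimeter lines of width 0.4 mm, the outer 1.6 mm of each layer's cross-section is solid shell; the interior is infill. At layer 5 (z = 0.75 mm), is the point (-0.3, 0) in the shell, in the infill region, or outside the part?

infill

At z = 0.75 mm: the cylinder: section is a regular 16-gon, circumradius r=2.5; the cube at (2, 2.5) does not reach this height (z outside [3.5, 6.5]); Merging all regions: only the r=2.5 cylinder is present, so the union is just that shape — 1 connected region. Overall, the cross-section is a single solid region. The nearest boundary edge runs (-2.31, 0.96)→(-2.50, 0.00); distance from the point to it = 2.16 mm. The point is inside the cross-section and 2.16 mm from the nearest boundary — more than the 1.6 mm shell width (4 × 0.4), so it's in the infill interior.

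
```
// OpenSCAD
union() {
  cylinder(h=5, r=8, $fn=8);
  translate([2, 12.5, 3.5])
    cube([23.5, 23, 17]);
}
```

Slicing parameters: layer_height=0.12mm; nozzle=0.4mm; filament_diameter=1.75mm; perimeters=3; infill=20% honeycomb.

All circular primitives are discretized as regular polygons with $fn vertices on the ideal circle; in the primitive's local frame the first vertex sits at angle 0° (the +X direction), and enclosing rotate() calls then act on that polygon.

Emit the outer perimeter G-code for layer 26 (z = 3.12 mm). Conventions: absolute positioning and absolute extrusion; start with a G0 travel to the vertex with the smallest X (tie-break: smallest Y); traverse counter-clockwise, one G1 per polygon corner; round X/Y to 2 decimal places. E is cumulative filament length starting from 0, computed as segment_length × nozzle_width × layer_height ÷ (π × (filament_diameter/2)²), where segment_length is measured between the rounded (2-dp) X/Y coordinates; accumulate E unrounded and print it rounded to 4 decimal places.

G0 X-8.00 Y0.00 Z3.12
G1 X-5.66 Y-5.66 E0.1222
G1 X0.00 Y-8.00 E0.2444
G1 X5.66 Y-5.66 E0.3667
G1 X8.00 Y0.00 E0.4889
G1 X5.66 Y5.66 E0.6111
G1 X0.00 Y8.00 E0.7333
G1 X-5.66 Y5.66 E0.8556
G1 X-8.00 Y0.00 E0.9778

At z = 3.12 mm: the r=8 cylinder gives a regular 8-gon of circumradius 8 (constant along its height); the cube at (2, 12.5) does not reach this height (z outside [3.5, 20.5]); Combining (union): only the r=8 cylinder is present, so the union is just that shape — 1 connected region. The outline is a single polygon with 8 vertices. Extrusion per mm of travel: 0.4 × 0.12 / (π × 0.875²) = 0.019956. Accumulating E over each segment gives final E = 0.9778.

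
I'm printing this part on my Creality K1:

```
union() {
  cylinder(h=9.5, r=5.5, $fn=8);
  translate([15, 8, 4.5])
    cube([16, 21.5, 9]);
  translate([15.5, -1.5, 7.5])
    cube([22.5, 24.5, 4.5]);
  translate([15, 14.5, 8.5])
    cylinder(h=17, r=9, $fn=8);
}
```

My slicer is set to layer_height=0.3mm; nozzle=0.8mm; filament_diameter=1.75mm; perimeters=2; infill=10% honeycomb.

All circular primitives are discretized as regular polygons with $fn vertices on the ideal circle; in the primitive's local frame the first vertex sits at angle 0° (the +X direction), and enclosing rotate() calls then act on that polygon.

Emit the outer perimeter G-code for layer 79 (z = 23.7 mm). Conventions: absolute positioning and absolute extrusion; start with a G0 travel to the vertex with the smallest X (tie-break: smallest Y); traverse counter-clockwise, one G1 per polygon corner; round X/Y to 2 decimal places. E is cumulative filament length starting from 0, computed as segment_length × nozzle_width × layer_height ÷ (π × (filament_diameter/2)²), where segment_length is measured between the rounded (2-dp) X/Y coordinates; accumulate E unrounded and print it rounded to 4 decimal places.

G0 X6.00 Y14.50 Z23.70
G1 X8.64 Y8.14 E0.6871
G1 X15.00 Y5.50 E1.3742
G1 X21.36 Y8.14 E2.0613
G1 X24.00 Y14.50 E2.7484
G1 X21.36 Y20.86 E3.4355
G1 X15.00 Y23.50 E4.1226
G1 X8.64 Y20.86 E4.8097
G1 X6.00 Y14.50 E5.4968

At z = 23.7 mm: the cylinder does not reach this height (z outside [0, 9.5]); the cube at (15, 8) is not intersected at this z (z outside [4.5, 13.5]); the cube at (15.5, -1.5) is absent (z outside [7.5, 12]); the r=9 cylinder at (15, 14.5) gives a regular 8-gon of circumradius 9 (constant along its height); Combining (union): only the r=9 cylinder at (15, 14.5) is present, so the union is just that shape — 1 connected region. The outline is a single polygon with 8 vertices. Extrusion per mm of travel: 0.8 × 0.3 / (π × 0.875²) = 0.099780. Accumulating E over each segment gives final E = 5.4968.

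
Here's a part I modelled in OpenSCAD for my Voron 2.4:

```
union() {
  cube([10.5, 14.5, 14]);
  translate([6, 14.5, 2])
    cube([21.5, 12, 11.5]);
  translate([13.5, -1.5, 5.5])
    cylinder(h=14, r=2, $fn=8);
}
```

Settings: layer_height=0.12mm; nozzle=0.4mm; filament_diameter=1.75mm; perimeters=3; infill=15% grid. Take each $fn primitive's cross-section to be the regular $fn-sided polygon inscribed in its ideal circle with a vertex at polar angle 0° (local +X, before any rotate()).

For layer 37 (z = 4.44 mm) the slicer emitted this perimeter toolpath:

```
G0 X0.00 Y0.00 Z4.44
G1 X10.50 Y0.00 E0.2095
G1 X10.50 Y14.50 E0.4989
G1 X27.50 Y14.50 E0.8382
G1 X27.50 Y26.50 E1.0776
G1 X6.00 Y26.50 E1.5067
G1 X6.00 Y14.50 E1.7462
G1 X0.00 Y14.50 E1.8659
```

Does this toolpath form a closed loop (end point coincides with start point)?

no

Start point (G0): (0.00, 0.00). End point (last G1): the path does not return to the start — open.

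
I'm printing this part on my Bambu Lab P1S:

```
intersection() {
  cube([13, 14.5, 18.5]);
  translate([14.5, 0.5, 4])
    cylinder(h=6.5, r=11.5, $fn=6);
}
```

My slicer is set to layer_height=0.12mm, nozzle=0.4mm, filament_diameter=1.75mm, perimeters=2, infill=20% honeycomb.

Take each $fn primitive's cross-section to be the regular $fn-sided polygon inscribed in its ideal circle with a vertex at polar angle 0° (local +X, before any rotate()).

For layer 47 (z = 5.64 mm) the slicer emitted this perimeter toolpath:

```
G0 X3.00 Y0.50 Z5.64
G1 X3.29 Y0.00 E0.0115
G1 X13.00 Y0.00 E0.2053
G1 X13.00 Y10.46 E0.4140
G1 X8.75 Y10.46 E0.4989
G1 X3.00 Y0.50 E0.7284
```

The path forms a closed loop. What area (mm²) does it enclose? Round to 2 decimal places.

75.89 mm²

Apply the shoelace formula to the sequence of (X, Y) vertices; enclosed area = 75.89 mm².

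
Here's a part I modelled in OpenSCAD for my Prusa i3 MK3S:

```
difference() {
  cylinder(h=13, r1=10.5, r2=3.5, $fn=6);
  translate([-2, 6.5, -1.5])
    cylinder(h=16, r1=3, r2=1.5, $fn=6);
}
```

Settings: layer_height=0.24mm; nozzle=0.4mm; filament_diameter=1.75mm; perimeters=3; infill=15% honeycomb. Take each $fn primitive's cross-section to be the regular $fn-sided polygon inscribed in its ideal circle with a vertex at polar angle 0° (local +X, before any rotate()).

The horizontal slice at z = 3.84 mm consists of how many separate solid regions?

At z = 3.84 mm: the cone (r1=10.5→r2=3.5) has section circumradius 8.432 here — a regular 6-gon; the cone at (-2, 6.5): at t=0.334 of its height the radius interpolates to r₁+(r₂−r₁)t = 2.499, giving a regular 6-gon of that circumradius; Subtracting the remaining from the first: starting from the cone, the cone at (-2, 6.5) partially overlaps it — only the 11.75 mm² overlap (of its 16.23 mm²) is removed, clipping the outline — 1 connected region. The result has 1 disconnected region.

1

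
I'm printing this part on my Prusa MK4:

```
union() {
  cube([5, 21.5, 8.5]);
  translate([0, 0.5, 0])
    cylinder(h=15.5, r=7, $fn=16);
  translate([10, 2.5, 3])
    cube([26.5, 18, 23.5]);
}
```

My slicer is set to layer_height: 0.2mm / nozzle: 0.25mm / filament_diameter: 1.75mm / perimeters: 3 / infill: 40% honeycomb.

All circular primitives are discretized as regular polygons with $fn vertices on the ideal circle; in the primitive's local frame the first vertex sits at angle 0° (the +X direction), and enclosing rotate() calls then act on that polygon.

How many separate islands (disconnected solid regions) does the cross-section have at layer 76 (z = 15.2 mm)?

At z = 15.2 mm: the cube is not intersected at this z (z outside [0, 8.5]); the r=7 cylinder at (0, 0.5) contributes a regular 16-gon of circumradius 7; the cube at (10, 2.5) is present — its section is the full 26.5×18 rectangle; Combining (union): the 2 present regions are separate (no shared area or edge), so areas and boundary lengths simply add and each stays a separate island — 2 connected regions. Overall, the cross-section has 2 separate islands. Island count = 2.

2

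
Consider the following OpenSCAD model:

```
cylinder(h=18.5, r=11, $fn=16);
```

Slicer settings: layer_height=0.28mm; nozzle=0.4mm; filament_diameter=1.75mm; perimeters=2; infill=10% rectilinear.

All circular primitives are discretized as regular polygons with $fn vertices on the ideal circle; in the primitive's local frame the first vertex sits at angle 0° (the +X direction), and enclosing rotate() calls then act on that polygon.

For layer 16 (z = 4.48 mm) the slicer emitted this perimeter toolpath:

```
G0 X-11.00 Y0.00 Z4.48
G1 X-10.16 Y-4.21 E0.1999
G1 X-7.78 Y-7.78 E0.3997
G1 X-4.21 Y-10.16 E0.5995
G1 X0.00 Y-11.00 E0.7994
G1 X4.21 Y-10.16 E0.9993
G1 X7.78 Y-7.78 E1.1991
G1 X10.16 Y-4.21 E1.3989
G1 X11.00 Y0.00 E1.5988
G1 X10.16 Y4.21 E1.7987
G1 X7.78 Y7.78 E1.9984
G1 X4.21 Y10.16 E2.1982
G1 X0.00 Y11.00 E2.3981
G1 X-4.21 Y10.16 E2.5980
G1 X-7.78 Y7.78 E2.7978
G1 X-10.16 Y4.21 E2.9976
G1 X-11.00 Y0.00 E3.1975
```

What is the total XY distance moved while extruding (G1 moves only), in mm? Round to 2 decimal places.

Sum the Euclidean lengths of each G1 segment: total = 68.67 mm.

68.67 mm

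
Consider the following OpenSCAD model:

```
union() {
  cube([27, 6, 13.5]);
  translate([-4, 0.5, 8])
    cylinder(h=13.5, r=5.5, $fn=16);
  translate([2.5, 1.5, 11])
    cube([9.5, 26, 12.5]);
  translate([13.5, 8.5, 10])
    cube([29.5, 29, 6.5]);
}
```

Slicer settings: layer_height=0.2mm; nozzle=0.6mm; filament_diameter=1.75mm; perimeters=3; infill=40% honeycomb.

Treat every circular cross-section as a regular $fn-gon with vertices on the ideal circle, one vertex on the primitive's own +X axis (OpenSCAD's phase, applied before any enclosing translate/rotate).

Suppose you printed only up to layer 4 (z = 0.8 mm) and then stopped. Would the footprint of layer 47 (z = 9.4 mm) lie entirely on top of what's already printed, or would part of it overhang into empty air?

part overhangs

Compare the two slices. At z = 0.8: the cube is present — its section is the full 27×6 rectangle (area 162.00 mm²); the cylinder at (-4, 0.5) is not intersected at this z (z outside [8, 21.5]); the cube at (2.5, 1.5) is absent (z outside [11, 23.5]); the cube at (13.5, 8.5) is absent (z outside [10, 16.5]); Combining (union): only the 27×6 cube is present, so the union is just that shape — area = 162.00 mm². At z = 9.4: the cube (footprint 27×6) is included at this height (area 162.00 mm²); the cylinder at (-4, 0.5): section is a regular 16-gon, circumradius r=5.5 (area = (16/2)·5.500²·sin(360°/16) = 92.61 mm²); the cube at (2.5, 1.5) does not reach this height (z outside [11, 23.5]); the cube at (13.5, 8.5) is not intersected at this z (z outside [10, 16.5]); Taking the union: the regions partially overlap — summed areas 254.61 mm² minus the doubly-counted overlap 4.32 mm² gives 250.29 mm² — area = 250.29 mm². Checking containment: at z = 9.4 the cross-section extends beyond the z = 0.8 cross-section by about 88.29 mm².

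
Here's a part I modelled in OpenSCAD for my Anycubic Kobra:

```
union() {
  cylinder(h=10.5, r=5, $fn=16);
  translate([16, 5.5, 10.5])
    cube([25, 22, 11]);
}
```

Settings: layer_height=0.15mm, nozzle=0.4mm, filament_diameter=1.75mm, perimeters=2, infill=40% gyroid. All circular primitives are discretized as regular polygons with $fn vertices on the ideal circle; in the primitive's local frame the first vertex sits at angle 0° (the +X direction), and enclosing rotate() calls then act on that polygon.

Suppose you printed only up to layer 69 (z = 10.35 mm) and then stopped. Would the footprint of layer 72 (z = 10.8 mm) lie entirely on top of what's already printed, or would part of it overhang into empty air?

part overhangs

Compare the two slices. At z = 10.35: the r=5 cylinder gives a regular 16-gon of circumradius 5 (constant along its height) (area = (16/2)·5.000²·sin(360°/16) = 76.54 mm²); the cube at (16, 5.5) is not intersected at this z (z outside [10.5, 21.5]); Merging all regions: only the r=5 cylinder is present, so the union is just that shape — area = 76.54 mm². At z = 10.8: the cylinder is not intersected at this z (z outside [0, 10.5]); the cube at (16, 5.5) is present — its section is the full 25×22 rectangle (area 550.00 mm²); Merging all regions: only the 25×22 cube at (16, 5.5) is present, so the union is just that shape — area = 550.00 mm². Checking containment: at z = 10.8 the cross-section extends beyond the z = 10.35 cross-section by about 550.00 mm².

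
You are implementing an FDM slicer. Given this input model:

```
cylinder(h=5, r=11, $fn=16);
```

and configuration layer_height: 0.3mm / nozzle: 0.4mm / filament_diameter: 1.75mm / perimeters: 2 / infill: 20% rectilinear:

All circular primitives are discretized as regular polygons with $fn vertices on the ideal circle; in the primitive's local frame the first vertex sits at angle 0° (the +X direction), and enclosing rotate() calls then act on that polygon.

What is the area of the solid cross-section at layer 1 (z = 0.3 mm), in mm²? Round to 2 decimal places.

At z = 0.3 mm: the r=11 cylinder gives a regular 16-gon of circumradius 11 (constant along its height) (area = (16/2)·11.000²·sin(360°/16) = 370.44 mm²). Overall, the cross-section is a single solid region. Net area = 370.44 mm².

370.44 mm²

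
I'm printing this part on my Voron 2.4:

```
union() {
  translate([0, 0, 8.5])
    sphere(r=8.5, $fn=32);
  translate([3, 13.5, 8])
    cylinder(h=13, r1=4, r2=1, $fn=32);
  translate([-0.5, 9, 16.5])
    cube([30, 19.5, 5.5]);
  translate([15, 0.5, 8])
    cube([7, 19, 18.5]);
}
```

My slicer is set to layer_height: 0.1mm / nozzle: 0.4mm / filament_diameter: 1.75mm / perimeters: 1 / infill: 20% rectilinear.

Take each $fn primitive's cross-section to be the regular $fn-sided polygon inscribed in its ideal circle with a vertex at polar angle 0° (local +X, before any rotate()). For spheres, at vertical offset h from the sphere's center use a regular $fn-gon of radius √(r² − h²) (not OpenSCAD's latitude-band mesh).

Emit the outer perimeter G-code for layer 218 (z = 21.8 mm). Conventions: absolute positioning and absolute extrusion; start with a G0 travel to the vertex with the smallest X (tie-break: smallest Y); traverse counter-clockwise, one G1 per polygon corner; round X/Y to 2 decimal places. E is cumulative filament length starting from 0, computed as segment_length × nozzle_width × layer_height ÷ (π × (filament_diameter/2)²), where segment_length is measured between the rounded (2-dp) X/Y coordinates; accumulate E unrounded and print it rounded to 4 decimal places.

At z = 21.8 mm: the sphere is absent (|z−center|=13.300 > r=8.5); the cone at (3, 13.5) does not reach this height (z outside [8, 21]); the 30×19.5 cube at (-0.5, 9) contributes its full rectangle; the 7×19 cube at (15, 0.5) contributes its full rectangle; Merging all regions: the regions partially overlap (shared area 73.50 mm²), so overlapping operands fuse into one piece — 1 connected region. The outline is a single polygon with 8 vertices. Extrusion per mm of travel: 0.4 × 0.1 / (π × 0.875²) = 0.016630. Accumulating E over each segment gives final E = 1.9291.

G0 X-0.50 Y9.00 Z21.80
G1 X15.00 Y9.00 E0.2578
G1 X15.00 Y0.50 E0.3991
G1 X22.00 Y0.50 E0.5155
G1 X22.00 Y9.00 E0.6569
G1 X29.50 Y9.00 E0.7816
G1 X29.50 Y28.50 E1.1059
G1 X-0.50 Y28.50 E1.6048
G1 X-0.50 Y9.00 E1.9291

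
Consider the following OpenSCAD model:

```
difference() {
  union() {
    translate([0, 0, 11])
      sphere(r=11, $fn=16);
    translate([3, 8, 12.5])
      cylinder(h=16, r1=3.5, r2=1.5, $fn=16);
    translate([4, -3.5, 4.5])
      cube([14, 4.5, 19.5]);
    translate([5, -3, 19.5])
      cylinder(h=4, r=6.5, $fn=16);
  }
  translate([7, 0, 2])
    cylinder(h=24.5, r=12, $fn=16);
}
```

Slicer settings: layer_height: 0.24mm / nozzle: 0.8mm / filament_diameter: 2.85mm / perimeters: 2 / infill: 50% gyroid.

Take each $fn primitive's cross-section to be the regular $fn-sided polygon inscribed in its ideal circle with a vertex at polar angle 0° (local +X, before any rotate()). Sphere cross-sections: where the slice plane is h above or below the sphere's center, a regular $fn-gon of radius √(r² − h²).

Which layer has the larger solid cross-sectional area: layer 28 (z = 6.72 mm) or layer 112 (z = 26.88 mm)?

layer 28 (z = 6.72 mm)

Layer 28 (z = 6.72): the r=11 sphere slices to a regular 16-gon of circumradius 10.133 (√(r²−h²) with h=4.28 from center) (area = (16/2)·10.133²·sin(360°/16) = 314.36 mm²); the cone at (3, 8) is not intersected at this z (z outside [12.5, 28.5]); the cube at (4, -3.5) is present — its section is the full 14×4.5 rectangle (area 63.00 mm²); the cylinder at (5, -3) does not reach this height (z outside [19.5, 23.5]); Taking the union: the regions partially overlap — summed areas 377.36 mm² minus the doubly-counted overlap 26.28 mm² gives 351.07 mm² — area = 351.07 mm²; the r=12 cylinder at (7, 0) contributes a regular 16-gon of circumradius 12 (area = (16/2)·12.000²·sin(360°/16) = 440.85 mm²); Subtracting the remaining from the first: starting from the result so far (351.07 mm²), the r=12 cylinder at (7, 0) partially overlaps it — only the 258.29 mm² overlap (of its 440.85 mm²) is removed, clipping the outline — area = 92.78 mm². So its area = 92.78 mm². Layer 112 (z = 26.88): the sphere is absent (|z−center|=15.880 > r=11); the cone at (3, 8) (r1=3.5→r2=1.5) has section circumradius 1.703 here — a regular 16-gon (area = (16/2)·1.703²·sin(360°/16) = 8.87 mm²); the cube at (4, -3.5) is absent (z outside [4.5, 24]); the cylinder at (5, -3) does not reach this height (z outside [19.5, 23.5]); Taking the union: only the cone at (3, 8) is present, so the union is just that shape — area = 8.87 mm²; the cylinder at (7, 0) is not intersected at this z (z outside [2, 26.5]); Taking the first minus the rest: none of the subtracted shapes is present at this height, so that combined region is unchanged — area = 8.87 mm². So its area = 8.87 mm². Layer 28 is larger (92.78 vs 8.87 mm²).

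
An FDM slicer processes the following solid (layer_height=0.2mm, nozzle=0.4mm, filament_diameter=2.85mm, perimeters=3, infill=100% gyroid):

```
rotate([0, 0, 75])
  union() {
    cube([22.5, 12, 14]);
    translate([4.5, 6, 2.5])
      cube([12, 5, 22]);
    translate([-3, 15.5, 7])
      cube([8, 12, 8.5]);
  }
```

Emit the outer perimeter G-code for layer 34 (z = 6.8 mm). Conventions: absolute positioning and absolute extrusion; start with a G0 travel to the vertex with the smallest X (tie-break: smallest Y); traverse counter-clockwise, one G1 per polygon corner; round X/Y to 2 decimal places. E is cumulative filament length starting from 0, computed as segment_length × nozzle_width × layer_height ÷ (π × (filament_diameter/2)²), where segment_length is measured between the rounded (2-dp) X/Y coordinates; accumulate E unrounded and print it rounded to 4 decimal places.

G0 X-11.59 Y3.11 Z6.80
G1 X0.00 Y0.00 E0.1505
G1 X5.82 Y21.73 E0.4326
G1 X-5.77 Y24.84 E0.5831
G1 X-11.59 Y3.11 E0.8652

At z = 6.8 mm: the cube (footprint 22.5×12) is included at this height; the cube at (4.5, 6) (footprint 12×5) is included at this height; the cube at (-3, 15.5) is absent (z outside [7, 15.5]); Combining (union): the 12×5 cube at (4.5, 6) lies entirely inside the 22.5×12 cube, so the union is just the 22.5×12 cube — 1 connected region; (whole slice rotated 75° about Z — lengths, areas and connectivity unchanged). The outline is a single polygon with 4 vertices. Extrusion per mm of travel: 0.4 × 0.2 / (π × 1.425²) = 0.012540. Accumulating E over each segment gives final E = 0.8652.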